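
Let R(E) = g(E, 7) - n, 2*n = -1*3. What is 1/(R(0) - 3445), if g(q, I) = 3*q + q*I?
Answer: -2/6887 ≈ -0.00029040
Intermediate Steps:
n = -3/2 (n = (-1*3)/2 = (½)*(-3) = -3/2 ≈ -1.5000)
g(q, I) = 3*q + I*q
R(E) = 3/2 + 10*E (R(E) = E*(3 + 7) - 1*(-3/2) = E*10 + 3/2 = 10*E + 3/2 = 3/2 + 10*E)
1/(R(0) - 3445) = 1/((3/2 + 10*0) - 3445) = 1/((3/2 + 0) - 3445) = 1/(3/2 - 3445) = 1/(-6887/2) = -2/6887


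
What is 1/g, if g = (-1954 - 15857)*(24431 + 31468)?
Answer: -1/995617089 ≈ -1.0044e-9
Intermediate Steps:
g = -995617089 (g = -17811*55899 = -995617089)
1/g = 1/(-995617089) = -1/995617089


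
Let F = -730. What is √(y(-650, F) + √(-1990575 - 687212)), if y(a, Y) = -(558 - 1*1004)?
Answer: √(446 + I*√2677787) ≈ 32.727 + 25.001*I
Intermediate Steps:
y(a, Y) = 446 (y(a, Y) = -(558 - 1004) = -1*(-446) = 446)
√(y(-650, F) + √(-1990575 - 687212)) = √(446 + √(-1990575 - 687212)) = √(446 + √(-2677787)) = √(446 + I*√2677787)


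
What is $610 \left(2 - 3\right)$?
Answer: $-610$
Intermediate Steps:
$610 \left(2 - 3\right) = 610 \left(-1\right) = -610$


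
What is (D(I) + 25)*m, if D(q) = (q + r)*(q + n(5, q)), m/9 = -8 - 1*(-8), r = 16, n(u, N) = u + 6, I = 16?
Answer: 0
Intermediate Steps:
n(u, N) = 6 + u
m = 0 (m = 9*(-8 - 1*(-8)) = 9*(-8 + 8) = 9*0 = 0)
D(q) = (11 + q)*(16 + q) (D(q) = (q + 16)*(q + (6 + 5)) = (16 + q)*(q + 11) = (16 + q)*(11 + q) = (11 + q)*(16 + q))
(D(I) + 25)*m = ((176 + 16**2 + 27*16) + 25)*0 = ((176 + 256 + 432) + 25)*0 = (864 + 25)*0 = 889*0 = 0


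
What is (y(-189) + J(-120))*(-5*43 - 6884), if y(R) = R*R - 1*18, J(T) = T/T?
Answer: -253462696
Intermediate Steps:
J(T) = 1
y(R) = -18 + R² (y(R) = R² - 18 = -18 + R²)
(y(-189) + J(-120))*(-5*43 - 6884) = ((-18 + (-189)²) + 1)*(-5*43 - 6884) = ((-18 + 35721) + 1)*(-215 - 6884) = (35703 + 1)*(-7099) = 35704*(-7099) = -253462696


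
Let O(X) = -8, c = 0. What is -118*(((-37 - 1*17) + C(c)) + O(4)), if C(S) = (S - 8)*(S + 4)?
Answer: 11092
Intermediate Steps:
C(S) = (-8 + S)*(4 + S)
-118*(((-37 - 1*17) + C(c)) + O(4)) = -118*(((-37 - 1*17) + (-32 + 0² - 4*0)) - 8) = -118*(((-37 - 17) + (-32 + 0 + 0)) - 8) = -118*((-54 - 32) - 8) = -118*(-86 - 8) = -118*(-94) = 11092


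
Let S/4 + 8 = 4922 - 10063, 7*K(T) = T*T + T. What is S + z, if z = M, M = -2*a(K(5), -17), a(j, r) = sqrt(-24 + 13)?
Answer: -20596 - 2*I*sqrt(11) ≈ -20596.0 - 6.6332*I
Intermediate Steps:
K(T) = T/7 + T**2/7 (K(T) = (T*T + T)/7 = (T**2 + T)/7 = (T + T**2)/7 = T/7 + T**2/7)
a(j, r) = I*sqrt(11) (a(j, r) = sqrt(-11) = I*sqrt(11))
M = -2*I*sqrt(11) ≈ -6.6332*I
z = -2*I*sqrt(11) ≈ -6.6332*I
S = -20596 (S = -32 + 4*(4922 - 10063) = -32 + 4*(-5141) = -32 - 20564 = -20596)
S + z = -20596 - 2*I*sqrt(11)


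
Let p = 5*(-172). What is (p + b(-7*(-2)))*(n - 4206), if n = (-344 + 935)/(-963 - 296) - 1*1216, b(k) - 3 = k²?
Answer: 4512573629/1259 ≈ 3.5843e+6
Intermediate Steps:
b(k) = 3 + k²
n = -1531535/1259 (n = 591/(-1259) - 1216 = 591*(-1/1259) - 1216 = -591/1259 - 1216 = -1531535/1259 ≈ -1216.5)
p = -860
(p + b(-7*(-2)))*(n - 4206) = (-860 + (3 + (-7*(-2))²))*(-1531535/1259 - 4206) = (-860 + (3 + 14²))*(-6826889/1259) = (-860 + (3 + 196))*(-6826889/1259) = (-860 + 199)*(-6826889/1259) = -661*(-6826889/1259) = 4512573629/1259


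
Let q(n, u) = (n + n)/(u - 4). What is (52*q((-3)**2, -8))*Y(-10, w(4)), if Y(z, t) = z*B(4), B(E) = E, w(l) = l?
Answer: 3120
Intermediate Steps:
Y(z, t) = 4*z (Y(z, t) = z*4 = 4*z)
q(n, u) = 2*n/(-4 + u) (q(n, u) = (2*n)/(-4 + u) = 2*n/(-4 + u))
(52*q((-3)**2, -8))*Y(-10, w(4)) = (52*(2*(-3)**2/(-4 - 8)))*(4*(-10)) = (52*(2*9/(-12)))*(-40) = (52*(2*9*(-1/12)))*(-40) = (52*(-3/2))*(-40) = -78*(-40) = 3120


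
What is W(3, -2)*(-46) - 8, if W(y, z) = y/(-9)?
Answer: 22/3 ≈ 7.3333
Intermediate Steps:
W(y, z) = -y/9 (W(y, z) = y*(-1/9) = -y/9)
W(3, -2)*(-46) - 8 = -1/9*3*(-46) - 8 = -1/3*(-46) - 8 = 46/3 - 8 = 22/3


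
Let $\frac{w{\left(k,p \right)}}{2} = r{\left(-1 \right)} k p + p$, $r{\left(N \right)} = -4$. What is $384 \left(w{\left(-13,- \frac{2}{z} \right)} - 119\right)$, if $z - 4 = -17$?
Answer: $- \frac{512640}{13} \approx -39434.0$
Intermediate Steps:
$z = -13$ ($z = 4 - 17 = -13$)
$w{\left(k,p \right)} = 2 p - 8 k p$ ($w{\left(k,p \right)} = 2 \left(- 4 k p + p\right) = 2 \left(p - 4 k p\right) = 2 p - 8 k p$)
$384 \left(w{\left(-13,- \frac{2}{z} \right)} - 119\right) = 384 \left(2 \left(- \frac{2}{-13}\right) \left(1 - -52\right) - 119\right) = 384 \left(2 \left(\left(-2\right) \left(- \frac{1}{13}\right)\right) \left(1 + 52\right) - 119\right) = 384 \left(2 \cdot \frac{2}{13} \cdot 53 - 119\right) = 384 \left(\frac{212}{13} - 119\right) = 384 \left(- \frac{1335}{13}\right) = - \frac{512640}{13}$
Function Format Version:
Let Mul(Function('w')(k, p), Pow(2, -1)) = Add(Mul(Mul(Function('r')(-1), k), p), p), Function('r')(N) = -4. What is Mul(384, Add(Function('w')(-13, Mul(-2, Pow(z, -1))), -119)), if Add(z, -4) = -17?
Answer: Rational(-512640, 13) ≈ -39434.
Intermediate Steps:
z = -13 (z = Add(4, -17) = -13)
Function('w')(k, p) = Add(Mul(2, p), Mul(-8, k, p)) (Function('w')(k, p) = Mul(2, Add(Mul(Mul(-4, k), p), p)) = Mul(2, Add(Mul(-4, k, p), p)) = Mul(2, Add(p, Mul(-4, k, p))) = Add(Mul(2, p), Mul(-8, k, p)))
Mul(384, Add(Function('w')(-13, Mul(-2, Pow(z, -1))), -119)) = Mul(384, Add(Mul(2, Mul(-2, Pow(-13, -1)), Add(1, Mul(-4, -13))), -119)) = Mul(384, Add(Mul(2, Mul(-2, Rational(-1, 13)), Add(1, 52)), -119)) = Mul(384, Add(Mul(2, Rational(2, 13), 53), -119)) = Mul(384, Add(Rational(212, 13), -119)) = Mul(384, Rational(-1335, 13)) = Rational(-512640, 13)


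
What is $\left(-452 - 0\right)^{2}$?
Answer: $204304$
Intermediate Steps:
$\left(-452 - 0\right)^{2} = \left(-452 + 0\right)^{2} = \left(-452\right)^{2} = 204304$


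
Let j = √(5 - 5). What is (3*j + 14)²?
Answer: 196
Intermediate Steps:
j = 0 (j = √0 = 0)
(3*j + 14)² = (3*0 + 14)² = (0 + 14)² = 14² = 196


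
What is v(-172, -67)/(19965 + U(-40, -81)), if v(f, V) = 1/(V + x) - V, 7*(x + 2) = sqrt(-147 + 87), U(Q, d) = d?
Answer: 868389/257772862 - 7*I*sqrt(15)/2319955758 ≈ 0.0033688 - 1.1686e-8*I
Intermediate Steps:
x = -2 + 2*I*sqrt(15)/7 (x = -2 + sqrt(-147 + 87)/7 = -2 + sqrt(-60)/7 = -2 + (2*I*sqrt(15))/7 = -2 + 2*I*sqrt(15)/7 ≈ -2.0 + 1.1066*I)
v(f, V) = 1/(-2 + V + 2*I*sqrt(15)/7) - V (v(f, V) = 1/(V + (-2 + 2*I*sqrt(15)/7)) - V = 1/(-2 + V + 2*I*sqrt(15)/7) - V)
v(-172, -67)/(19965 + U(-40, -81)) = ((7 - 7*(-67)**2 + 2*(-67)*(7 - I*sqrt(15)))/(-14 + 7*(-67) + 2*I*sqrt(15)))/(19965 - 81) = ((7 - 7*4489 + (-938 + 134*I*sqrt(15)))/(-14 - 469 + 2*I*sqrt(15)))/19884 = ((7 - 31423 + (-938 + 134*I*sqrt(15)))/(-483 + 2*I*sqrt(15)))*(1/19884) = ((-32354 + 134*I*sqrt(15))/(-483 + 2*I*sqrt(15)))*(1/19884) = (-32354 + 134*I*sqrt(15))/(19884*(-483 + 2*I*sqrt(15)))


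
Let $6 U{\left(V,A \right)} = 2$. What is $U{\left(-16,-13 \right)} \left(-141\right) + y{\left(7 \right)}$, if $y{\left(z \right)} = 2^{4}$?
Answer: $-31$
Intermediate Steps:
$U{\left(V,A \right)} = \frac{1}{3}$ ($U{\left(V,A \right)} = \frac{1}{6} \cdot 2 = \frac{1}{3}$)
$y{\left(z \right)} = 16$
$U{\left(-16,-13 \right)} \left(-141\right) + y{\left(7 \right)} = \frac{1}{3} \left(-141\right) + 16 = -47 + 16 = -31$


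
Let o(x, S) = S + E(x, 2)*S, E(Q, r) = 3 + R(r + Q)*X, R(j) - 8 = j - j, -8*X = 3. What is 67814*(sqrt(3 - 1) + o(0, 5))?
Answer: 339070 + 67814*sqrt(2) ≈ 4.3497e+5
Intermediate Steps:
X = -3/8 (X = -1/8*3 = -3/8 ≈ -0.37500)
R(j) = 8 (R(j) = 8 + (j - j) = 8 + 0 = 8)
E(Q, r) = 0 (E(Q, r) = 3 + 8*(-3/8) = 3 - 3 = 0)
o(x, S) = S (o(x, S) = S + 0*S = S + 0 = S)
67814*(sqrt(3 - 1) + o(0, 5)) = 67814*(sqrt(3 - 1) + 5) = 67814*(sqrt(2) + 5) = 67814*(5 + sqrt(2)) = 339070 + 67814*sqrt(2)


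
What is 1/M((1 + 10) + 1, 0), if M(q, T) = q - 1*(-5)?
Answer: 1/17 ≈ 0.058824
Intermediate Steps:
M(q, T) = 5 + q (M(q, T) = q + 5 = 5 + q)
1/M((1 + 10) + 1, 0) = 1/(5 + ((1 + 10) + 1)) = 1/(5 + (11 + 1)) = 1/(5 + 12) = 1/17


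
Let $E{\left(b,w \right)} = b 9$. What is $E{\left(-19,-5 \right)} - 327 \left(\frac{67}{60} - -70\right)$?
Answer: $- \frac{468523}{20} \approx -23426.0$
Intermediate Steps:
$E{\left(b,w \right)} = 9 b$
$E{\left(-19,-5 \right)} - 327 \left(\frac{67}{60} - -70\right) = 9 \left(-19\right) - 327 \left(\frac{67}{60} - -70\right) = -171 - 327 \left(67 \cdot \frac{1}{60} + 70\right) = -171 - 327 \left(\frac{67}{60} + 70\right) = -171 - \frac{465103}{20} = - \frac{468523}{20}$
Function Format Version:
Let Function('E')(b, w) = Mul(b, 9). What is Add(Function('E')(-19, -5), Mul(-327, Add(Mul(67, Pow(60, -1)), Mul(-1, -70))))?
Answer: Rational(-468523, 20) ≈ -23426.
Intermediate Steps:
Function('E')(b, w) = Mul(9, b)
Add(Function('E')(-19, -5), Mul(-327, Add(Mul(67, Pow(60, -1)), Mul(-1, -70)))) = Add(Mul(9, -19), Mul(-327, Add(Mul(67, Pow(60, -1)), Mul(-1, -70)))) = Add(-171, Mul(-327, Add(Mul(67, Rational(1, 60)), 70))) = Add(-171, Mul(-327, Add(Rational(67, 60), 70))) = Add(-171, Mul(-327, Rational(4267, 60))) = Add(-171, Rational(-465103, 20)) = Rational(-468523, 20)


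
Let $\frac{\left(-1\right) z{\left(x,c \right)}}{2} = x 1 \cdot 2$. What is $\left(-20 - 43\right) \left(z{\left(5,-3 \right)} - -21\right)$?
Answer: $-63$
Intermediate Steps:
$z{\left(x,c \right)} = - 4 x$ ($z{\left(x,c \right)} = - 2 x 1 \cdot 2 = - 2 x 2 = - 2 \cdot 2 x = - 4 x$)
$\left(-20 - 43\right) \left(z{\left(5,-3 \right)} - -21\right) = \left(-20 - 43\right) \left(\left(-4\right) 5 - -21\right) = - 63 \left(-20 + 21\right) = \left(-63\right) 1 = -63$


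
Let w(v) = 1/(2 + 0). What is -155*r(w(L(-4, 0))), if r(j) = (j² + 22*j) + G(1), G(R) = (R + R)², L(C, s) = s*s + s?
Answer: -9455/4 ≈ -2363.8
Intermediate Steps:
L(C, s) = s + s² (L(C, s) = s² + s = s + s²)
G(R) = 4*R² (G(R) = (2*R)² = 4*R²)
w(v) = ½ (w(v) = 1/2 = ½)
r(j) = 4 + j² + 22*j (r(j) = (j² + 22*j) + 4*1² = (j² + 22*j) + 4*1 = (j² + 22*j) + 4 = 4 + j² + 22*j)
-155*r(w(L(-4, 0))) = -155*(4 + (½)² + 22*(½)) = -155*(4 + ¼ + 11) = -155*61/4 = -9455/4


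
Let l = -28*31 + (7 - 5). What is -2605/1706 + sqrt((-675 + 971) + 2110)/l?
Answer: -2605/1706 - sqrt(2406)/866 ≈ -1.5836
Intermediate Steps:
l = -866 (l = -868 + 2 = -866)
-2605/1706 + sqrt((-675 + 971) + 2110)/l = -2605/1706 + sqrt((-675 + 971) + 2110)/(-866) = -2605*1/1706 + sqrt(296 + 2110)*(-1/866) = -2605/1706 + sqrt(2406)*(-1/866) = -2605/1706 - sqrt(2406)/866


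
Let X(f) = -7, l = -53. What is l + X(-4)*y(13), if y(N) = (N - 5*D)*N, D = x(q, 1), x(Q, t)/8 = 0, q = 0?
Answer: -1236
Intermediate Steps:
x(Q, t) = 0 (x(Q, t) = 8*0 = 0)
D = 0
y(N) = N² (y(N) = (N - 5*0)*N = (N + 0)*N = N*N = N²)
l + X(-4)*y(13) = -53 - 7*13² = -53 - 7*169 = -53 - 1183 = -1236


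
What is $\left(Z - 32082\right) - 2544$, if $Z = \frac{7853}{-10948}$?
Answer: $- \frac{379093301}{10948} \approx -34627.0$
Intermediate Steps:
$Z = - \frac{7853}{10948}$ ($Z = 7853 \left(- \frac{1}{10948}\right) = - \frac{7853}{10948} \approx -0.7173$)
$\left(Z - 32082\right) - 2544 = \left(- \frac{7853}{10948} - 32082\right) - 2544 = - \frac{351241589}{10948} - 2544 = - \frac{379093301}{10948}$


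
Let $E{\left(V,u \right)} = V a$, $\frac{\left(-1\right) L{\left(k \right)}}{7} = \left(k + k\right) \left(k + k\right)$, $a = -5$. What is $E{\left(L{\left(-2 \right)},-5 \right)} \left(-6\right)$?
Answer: $-3360$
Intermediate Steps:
$L{\left(k \right)} = - 28 k^{2}$ ($L{\left(k \right)} = - 7 \left(k + k\right) \left(k + k\right) = - 7 \cdot 2 k 2 k = - 7 \cdot 4 k^{2} = - 28 k^{2}$)
$E{\left(V,u \right)} = - 5 V$ ($E{\left(V,u \right)} = V \left(-5\right) = - 5 V$)
$E{\left(L{\left(-2 \right)},-5 \right)} \left(-6\right) = - 5 \left(- 28 \left(-2\right)^{2}\right) \left(-6\right) = - 5 \left(\left(-28\right) 4\right) \left(-6\right) = \left(-5\right) \left(-112\right) \left(-6\right) = 560 \left(-6\right) = -3360$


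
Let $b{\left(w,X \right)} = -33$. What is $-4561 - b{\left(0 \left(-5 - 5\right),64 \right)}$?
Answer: $-4528$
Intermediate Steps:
$-4561 - b{\left(0 \left(-5 - 5\right),64 \right)} = -4561 - -33 = -4561 + 33 = -4528$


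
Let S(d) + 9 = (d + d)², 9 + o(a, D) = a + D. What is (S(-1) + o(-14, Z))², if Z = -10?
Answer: 1444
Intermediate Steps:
o(a, D) = -9 + D + a (o(a, D) = -9 + (a + D) = -9 + (D + a) = -9 + D + a)
S(d) = -9 + 4*d² (S(d) = -9 + (d + d)² = -9 + (2*d)² = -9 + 4*d²)
(S(-1) + o(-14, Z))² = ((-9 + 4*(-1)²) + (-9 - 10 - 14))² = ((-9 + 4*1) - 33)² = ((-9 + 4) - 33)² = (-5 - 33)² = (-38)² = 1444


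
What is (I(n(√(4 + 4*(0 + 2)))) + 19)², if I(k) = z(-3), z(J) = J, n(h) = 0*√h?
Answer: 256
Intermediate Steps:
n(h) = 0
I(k) = -3
(I(n(√(4 + 4*(0 + 2)))) + 19)² = (-3 + 19)² = 16² = 256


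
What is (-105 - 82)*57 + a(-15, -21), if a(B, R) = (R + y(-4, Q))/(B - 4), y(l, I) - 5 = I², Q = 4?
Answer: -10659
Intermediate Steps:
y(l, I) = 5 + I²
a(B, R) = (21 + R)/(-4 + B) (a(B, R) = (R + (5 + 4²))/(B - 4) = (R + (5 + 16))/(-4 + B) = (R + 21)/(-4 + B) = (21 + R)/(-4 + B))
(-105 - 82)*57 + a(-15, -21) = (-105 - 82)*57 + (21 - 21)/(-4 - 15) = -187*57 + 0/(-19) = -10659 - 1/19*0 = -10659 + 0 = -10659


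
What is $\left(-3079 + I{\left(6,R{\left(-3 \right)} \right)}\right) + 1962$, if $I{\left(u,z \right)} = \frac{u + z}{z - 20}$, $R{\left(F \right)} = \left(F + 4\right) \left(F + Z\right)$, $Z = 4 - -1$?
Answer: $- \frac{10057}{9} \approx -1117.4$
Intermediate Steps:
$Z = 5$ ($Z = 4 + 1 = 5$)
$R{\left(F \right)} = \left(4 + F\right) \left(5 + F\right)$ ($R{\left(F \right)} = \left(F + 4\right) \left(F + 5\right) = \left(4 + F\right) \left(5 + F\right)$)
$I{\left(u,z \right)} = \frac{u + z}{-20 + z}$
$\left(-3079 + I{\left(6,R{\left(-3 \right)} \right)}\right) + 1962 = \left(-3079 + \frac{6 + \left(20 + \left(-3\right)^{2} + 9 \left(-3\right)\right)}{-20 + \left(20 + \left(-3\right)^{2} + 9 \left(-3\right)\right)}\right) + 1962 = \left(-3079 + \frac{6 + \left(20 + 9 - 27\right)}{-20 + \left(20 + 9 - 27\right)}\right) + 1962 = \left(-3079 + \frac{6 + 2}{-20 + 2}\right) + 1962 = \left(-3079 + \frac{1}{-18} \cdot 8\right) + 1962 = \left(-3079 - \frac{4}{9}\right) + 1962 = - \frac{27715}{9} + 1962 = - \frac{10057}{9}$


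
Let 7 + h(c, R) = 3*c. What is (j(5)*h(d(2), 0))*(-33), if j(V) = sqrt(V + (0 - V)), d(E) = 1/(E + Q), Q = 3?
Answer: 0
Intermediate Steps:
d(E) = 1/(3 + E) (d(E) = 1/(E + 3) = 1/(3 + E))
h(c, R) = -7 + 3*c
j(V) = 0 (j(V) = sqrt(V - V) = sqrt(0) = 0)
(j(5)*h(d(2), 0))*(-33) = (0*(-7 + 3/(3 + 2)))*(-33) = (0*(-7 + 3/5))*(-33) = (0*(-32/5))*(-33) = 0*(-33) = 0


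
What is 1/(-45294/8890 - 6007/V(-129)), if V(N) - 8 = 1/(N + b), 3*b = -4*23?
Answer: -2431415/1839507064 ≈ -0.0013218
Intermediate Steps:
b = -92/3 (b = (-4*23)/3 = (⅓)*(-92) = -92/3 ≈ -30.667)
V(N) = 8 + 1/(-92/3 + N) (V(N) = 8 + 1/(N - 92/3) = 8 + 1/(-92/3 + N))
1/(-45294/8890 - 6007/V(-129)) = 1/(-45294/8890 - 6007*(-92 + 3*(-129))/(-733 + 24*(-129))) = 1/(-45294*1/8890 - 6007*(-92 - 387)/(-733 - 3096)) = 1/(-22647/4445 - 6007/(-3829/(-479))) = 1/(-22647/4445 - 6007/((-1/479*(-3829)))) = 1/(-22647/4445 - 6007/3829/479) = 1/(-22647/4445 - 6007*479/3829) = 1/(-22647/4445 - 2877353/3829) = 1/(-1839507064/2431415) = -2431415/1839507064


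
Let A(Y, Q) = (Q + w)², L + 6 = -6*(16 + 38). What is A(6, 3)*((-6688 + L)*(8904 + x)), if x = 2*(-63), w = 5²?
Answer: -48297539136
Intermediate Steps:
L = -330 (L = -6 - 6*(16 + 38) = -6 - 6*54 = -6 - 324 = -330)
w = 25
x = -126
A(Y, Q) = (25 + Q)² (A(Y, Q) = (Q + 25)² = (25 + Q)²)
A(6, 3)*((-6688 + L)*(8904 + x)) = (25 + 3)²*((-6688 - 330)*(8904 - 126)) = 28²*(-7018*8778) = 784*(-61604004) = -48297539136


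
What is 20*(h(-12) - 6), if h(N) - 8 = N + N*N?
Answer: 2680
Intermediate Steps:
h(N) = 8 + N + N² (h(N) = 8 + (N + N*N) = 8 + (N + N²) = 8 + N + N²)
20*(h(-12) - 6) = 20*((8 - 12 + (-12)²) - 6) = 20*((8 - 12 + 144) - 6) = 20*(140 - 6) = 20*134 = 2680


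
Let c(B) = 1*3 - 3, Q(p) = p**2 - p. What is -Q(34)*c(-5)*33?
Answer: 0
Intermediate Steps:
c(B) = 0 (c(B) = 3 - 3 = 0)
-Q(34)*c(-5)*33 = -34*(-1 + 34)*0*33 = -34*33*0 = -1122*0 = -1*0 = 0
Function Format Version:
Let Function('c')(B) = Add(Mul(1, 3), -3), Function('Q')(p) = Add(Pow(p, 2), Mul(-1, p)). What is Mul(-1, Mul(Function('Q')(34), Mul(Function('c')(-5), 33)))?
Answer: 0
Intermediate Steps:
Function('c')(B) = 0 (Function('c')(B) = Add(3, -3) = 0)
Mul(-1, Mul(Function('Q')(34), Mul(Function('c')(-5), 33))) = Mul(-1, Mul(Mul(34, Add(-1, 34)), Mul(0, 33))) = Mul(-1, Mul(Mul(34, 33), 0)) = Mul(-1, Mul(1122, 0)) = Mul(-1, 0) = 0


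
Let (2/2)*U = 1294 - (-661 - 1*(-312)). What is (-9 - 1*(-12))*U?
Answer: 4929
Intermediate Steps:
U = 1643 (U = 1294 - (-661 - 1*(-312)) = 1294 - (-661 + 312) = 1294 - 1*(-349) = 1294 + 349 = 1643)
(-9 - 1*(-12))*U = (-9 - 1*(-12))*1643 = (-9 + 12)*1643 = 3*1643 = 4929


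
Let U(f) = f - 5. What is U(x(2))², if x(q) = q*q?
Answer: 1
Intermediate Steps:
x(q) = q²
U(f) = -5 + f
U(x(2))² = (-5 + 2²)² = (-5 + 4)² = (-1)² = 1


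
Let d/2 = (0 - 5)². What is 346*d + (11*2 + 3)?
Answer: 17325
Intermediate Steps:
d = 50 (d = 2*(0 - 5)² = 2*(-5)² = 2*25 = 50)
346*d + (11*2 + 3) = 346*50 + (11*2 + 3) = 17300 + (22 + 3) = 17300 + 25 = 17325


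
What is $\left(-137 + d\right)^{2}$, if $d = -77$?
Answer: $45796$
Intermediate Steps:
$\left(-137 + d\right)^{2} = \left(-137 - 77\right)^{2} = \left(-214\right)^{2} = 45796$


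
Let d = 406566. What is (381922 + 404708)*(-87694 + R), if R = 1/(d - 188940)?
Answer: -2502072643949515/36271 ≈ -6.8983e+10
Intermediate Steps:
R = 1/217626 (R = 1/(406566 - 188940) = 1/217626 ≈ 4.5950e-6)
(381922 + 404708)*(-87694 + R) = (381922 + 404708)*(-87694 + 1/217626) = 786630*(-19084494443/217626) = -2502072643949515/36271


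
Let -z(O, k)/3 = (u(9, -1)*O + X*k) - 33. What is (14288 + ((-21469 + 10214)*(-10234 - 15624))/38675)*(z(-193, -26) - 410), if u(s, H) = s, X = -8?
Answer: 103066283784/1105 ≈ 9.3273e+7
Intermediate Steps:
z(O, k) = 99 - 27*O + 24*k (z(O, k) = -3*((9*O - 8*k) - 33) = -3*((-8*k + 9*O) - 33) = -3*(-33 - 8*k + 9*O) = 99 - 27*O + 24*k)
(14288 + ((-21469 + 10214)*(-10234 - 15624))/38675)*(z(-193, -26) - 410) = (14288 + ((-21469 + 10214)*(-10234 - 15624))/38675)*((99 - 27*(-193) + 24*(-26)) - 410) = (14288 - 11255*(-25858)*(1/38675))*((99 + 5211 - 624) - 410) = (14288 + 291031790*(1/38675))*(4686 - 410) = (14288 + 8315194/1105)*4276 = (24103434/1105)*4276 = 103066283784/1105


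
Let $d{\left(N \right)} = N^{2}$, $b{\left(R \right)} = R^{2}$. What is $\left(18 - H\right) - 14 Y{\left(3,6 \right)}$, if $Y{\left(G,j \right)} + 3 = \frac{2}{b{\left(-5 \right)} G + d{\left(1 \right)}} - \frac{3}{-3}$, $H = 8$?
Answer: $\frac{715}{19} \approx 37.632$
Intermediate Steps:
$Y{\left(G,j \right)} = -2 + \frac{2}{1 + 25 G}$ ($Y{\left(G,j \right)} = -3 + \left(\frac{2}{\left(-5\right)^{2} G + 1^{2}} - \frac{3}{-3}\right) = -3 + \left(\frac{2}{25 G + 1} - -1\right) = -3 + \left(\frac{2}{1 + 25 G} + 1\right) = -3 + \left(1 + \frac{2}{1 + 25 G}\right) = -2 + \frac{2}{1 + 25 G}$)
$\left(18 - H\right) - 14 Y{\left(3,6 \right)} = \left(18 - 8\right) - 14 \left(\left(-50\right) 3 \frac{1}{1 + 25 \cdot 3}\right) = \left(18 - 8\right) - 14 \left(\left(-50\right) 3 \frac{1}{1 + 75}\right) = 10 - 14 \left(\left(-50\right) 3 \cdot \frac{1}{76}\right) = 10 - - \frac{525}{19} = 10 + \frac{525}{19} = \frac{715}{19}$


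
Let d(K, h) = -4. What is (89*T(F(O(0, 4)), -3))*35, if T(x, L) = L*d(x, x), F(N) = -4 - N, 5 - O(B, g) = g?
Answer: 37380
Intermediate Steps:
O(B, g) = 5 - g
T(x, L) = -4*L (T(x, L) = L*(-4) = -4*L)
(89*T(F(O(0, 4)), -3))*35 = (89*(-4*(-3)))*35 = (89*12)*35 = 1068*35 = 37380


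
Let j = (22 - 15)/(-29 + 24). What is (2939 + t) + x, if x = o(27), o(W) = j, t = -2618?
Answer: 1598/5 ≈ 319.60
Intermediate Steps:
j = -7/5 (j = 7/(-5) = 7*(-⅕) = -7/5 ≈ -1.4000)
o(W) = -7/5
x = -7/5 ≈ -1.4000
(2939 + t) + x = (2939 - 2618) - 7/5 = 321 - 7/5 = 1598/5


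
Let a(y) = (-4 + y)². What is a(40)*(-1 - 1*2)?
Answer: -3888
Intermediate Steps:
a(40)*(-1 - 1*2) = (-4 + 40)²*(-1 - 1*2) = 36²*(-1 - 2) = 1296*(-3) = -3888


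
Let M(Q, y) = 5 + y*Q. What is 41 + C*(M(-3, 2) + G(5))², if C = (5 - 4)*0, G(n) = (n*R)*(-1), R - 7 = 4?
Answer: 41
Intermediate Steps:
R = 11 (R = 7 + 4 = 11)
G(n) = -11*n (G(n) = (n*11)*(-1) = (11*n)*(-1) = -11*n)
M(Q, y) = 5 + Q*y
C = 0 (C = 1*0 = 0)
41 + C*(M(-3, 2) + G(5))² = 41 + 0*((5 - 3*2) - 11*5)² = 41 + 0*((5 - 6) - 55)² = 41 + 0*(-1 - 55)² = 41 + 0*(-56)² = 41 + 0*3136 = 41 + 0 = 41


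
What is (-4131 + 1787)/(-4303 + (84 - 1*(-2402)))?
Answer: 2344/1817 ≈ 1.2900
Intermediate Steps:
(-4131 + 1787)/(-4303 + (84 - 1*(-2402))) = -2344/(-4303 + (84 + 2402)) = -2344/(-4303 + 2486) = -2344/(-1817) = -2344*(-1/1817) = 2344/1817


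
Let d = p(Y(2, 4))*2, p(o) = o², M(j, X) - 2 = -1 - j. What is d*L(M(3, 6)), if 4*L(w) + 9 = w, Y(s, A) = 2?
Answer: -22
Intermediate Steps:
M(j, X) = 1 - j (M(j, X) = 2 + (-1 - j) = 1 - j)
L(w) = -9/4 + w/4
d = 8 (d = 2²*2 = 4*2 = 8)
d*L(M(3, 6)) = 8*(-9/4 + (1 - 1*3)/4) = 8*(-9/4 + (1 - 3)/4) = 8*(-9/4 + (¼)*(-2)) = 8*(-9/4 - ½) = 8*(-11/4) = -22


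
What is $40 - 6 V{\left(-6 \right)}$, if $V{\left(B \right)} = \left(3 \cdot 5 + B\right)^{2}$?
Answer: $-446$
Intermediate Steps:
$V{\left(B \right)} = \left(15 + B\right)^{2}$
$40 - 6 V{\left(-6 \right)} = 40 - 6 \left(15 - 6\right)^{2} = 40 - 6 \cdot 9^{2} = 40 - 486 = -446$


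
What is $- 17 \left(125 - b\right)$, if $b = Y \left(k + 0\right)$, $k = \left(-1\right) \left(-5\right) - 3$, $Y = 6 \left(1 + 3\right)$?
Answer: $-1309$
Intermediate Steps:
$Y = 24$ ($Y = 6 \cdot 4 = 24$)
$k = 2$ ($k = 5 - 3 = 2$)
$b = 48$ ($b = 24 \left(2 + 0\right) = 24 \cdot 2 = 48$)
$- 17 \left(125 - b\right) = - 17 \left(125 - 48\right) = \left(-17\right) 77 = -1309$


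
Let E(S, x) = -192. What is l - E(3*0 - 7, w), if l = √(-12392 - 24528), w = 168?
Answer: 192 + 2*I*√9230 ≈ 192.0 + 192.15*I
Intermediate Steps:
l = 2*I*√9230 (l = √(-36920) = 2*I*√9230 ≈ 192.15*I)
l - E(3*0 - 7, w) = 2*I*√9230 - 1*(-192) = 2*I*√9230 + 192 = 192 + 2*I*√9230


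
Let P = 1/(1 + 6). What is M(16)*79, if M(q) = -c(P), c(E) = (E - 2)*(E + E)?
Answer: 2054/49 ≈ 41.918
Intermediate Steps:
P = ⅐ (P = 1/7 = ⅐ ≈ 0.14286)
c(E) = 2*E*(-2 + E) (c(E) = (-2 + E)*(2*E) = 2*E*(-2 + E))
M(q) = 26/49 (M(q) = -2*(-2 + ⅐)/7 = -2*(-13)/(7*7) = -1*(-26/49) = 26/49)
M(16)*79 = (26/49)*79 = 2054/49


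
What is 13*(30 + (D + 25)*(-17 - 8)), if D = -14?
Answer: -3185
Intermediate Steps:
13*(30 + (D + 25)*(-17 - 8)) = 13*(30 + (-14 + 25)*(-17 - 8)) = 13*(30 + 11*(-25)) = 13*(30 - 275) = 13*(-245) = -3185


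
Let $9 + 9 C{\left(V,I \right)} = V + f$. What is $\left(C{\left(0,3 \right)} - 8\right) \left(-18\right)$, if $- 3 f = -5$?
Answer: $\frac{476}{3} \approx 158.67$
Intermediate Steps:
$f = \frac{5}{3}$ ($f = \left(- \frac{1}{3}\right) \left(-5\right) = \frac{5}{3} \approx 1.6667$)
$C{\left(V,I \right)} = - \frac{22}{27} + \frac{V}{9}$ ($C{\left(V,I \right)} = -1 + \frac{V + \frac{5}{3}}{9} = -1 + \frac{\frac{5}{3} + V}{9} = -1 + \left(\frac{5}{27} + \frac{V}{9}\right) = - \frac{22}{27} + \frac{V}{9}$)
$\left(C{\left(0,3 \right)} - 8\right) \left(-18\right) = \left(\left(- \frac{22}{27} + \frac{1}{9} \cdot 0\right) - 8\right) \left(-18\right) = \left(\left(- \frac{22}{27} + 0\right) - 8\right) \left(-18\right) = \left(- \frac{22}{27} - 8\right) \left(-18\right) = \left(- \frac{238}{27}\right) \left(-18\right) = \frac{476}{3}$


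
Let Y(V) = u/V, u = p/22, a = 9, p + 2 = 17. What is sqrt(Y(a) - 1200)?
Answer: I*sqrt(5226870)/66 ≈ 34.64*I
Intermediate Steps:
p = 15 (p = -2 + 17 = 15)
u = 15/22 ≈ 0.68182
Y(V) = 15/(22*V)
sqrt(Y(a) - 1200) = sqrt((15/22)/9 - 1200) = sqrt((15/22)*(1/9) - 1200) = sqrt(5/66 - 1200) = sqrt(-79195/66) = I*sqrt(5226870)/66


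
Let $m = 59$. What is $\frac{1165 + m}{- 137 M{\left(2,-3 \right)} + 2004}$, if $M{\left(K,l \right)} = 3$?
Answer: $\frac{136}{177} \approx 0.76836$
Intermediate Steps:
$\frac{1165 + m}{- 137 M{\left(2,-3 \right)} + 2004} = \frac{1165 + 59}{\left(-137\right) 3 + 2004} = \frac{1224}{-411 + 2004} = \frac{1224}{1593} = 1224 \cdot \frac{1}{1593} = \frac{136}{177}$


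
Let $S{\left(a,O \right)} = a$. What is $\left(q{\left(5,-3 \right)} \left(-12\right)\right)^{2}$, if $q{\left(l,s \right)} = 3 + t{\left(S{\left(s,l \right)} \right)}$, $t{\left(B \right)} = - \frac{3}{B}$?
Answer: $2304$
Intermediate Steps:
$q{\left(l,s \right)} = 3 - \frac{3}{s}$
$\left(q{\left(5,-3 \right)} \left(-12\right)\right)^{2} = \left(\left(3 - \frac{3}{-3}\right) \left(-12\right)\right)^{2} = \left(\left(3 - -1\right) \left(-12\right)\right)^{2} = \left(\left(3 + 1\right) \left(-12\right)\right)^{2} = \left(4 \left(-12\right)\right)^{2} = \left(-48\right)^{2} = 2304$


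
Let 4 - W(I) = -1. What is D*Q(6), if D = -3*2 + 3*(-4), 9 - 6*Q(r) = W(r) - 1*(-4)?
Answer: 0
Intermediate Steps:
W(I) = 5 (W(I) = 4 - 1*(-1) = 4 + 1 = 5)
Q(r) = 0 (Q(r) = 3/2 - (5 - 1*(-4))/6 = 3/2 - (5 + 4)/6 = 3/2 - ⅙*9 = 3/2 - 3/2 = 0)
D = -18 (D = -6 - 12 = -18)
D*Q(6) = -18*0 = 0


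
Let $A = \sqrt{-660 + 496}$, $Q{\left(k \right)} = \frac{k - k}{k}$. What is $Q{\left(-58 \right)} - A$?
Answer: $- 2 i \sqrt{41} \approx - 12.806 i$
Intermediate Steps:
$Q{\left(k \right)} = 0$ ($Q{\left(k \right)} = \frac{0}{k} = 0$)
$A = 2 i \sqrt{41}$ ($A = \sqrt{-164} = 2 i \sqrt{41} \approx 12.806 i$)
$Q{\left(-58 \right)} - A = 0 - 2 i \sqrt{41} = - 2 i \sqrt{41}$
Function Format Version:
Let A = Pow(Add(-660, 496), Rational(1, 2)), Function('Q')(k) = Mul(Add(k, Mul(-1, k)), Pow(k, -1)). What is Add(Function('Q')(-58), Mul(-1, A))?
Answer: Mul(-2, I, Pow(41, Rational(1, 2))) ≈ Mul(-12.806, I)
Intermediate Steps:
Function('Q')(k) = 0 (Function('Q')(k) = Mul(0, Pow(k, -1)) = 0)
A = Mul(2, I, Pow(41, Rational(1, 2))) (A = Pow(-164, Rational(1, 2)) = Mul(2, I, Pow(41, Rational(1, 2))) ≈ Mul(12.806, I))
Add(Function('Q')(-58), Mul(-1, A)) = Add(0, Mul(-1, Mul(2, I, Pow(41, Rational(1, 2))))) = Add(0, Mul(-2, I, Pow(41, Rational(1, 2)))) = Mul(-2, I, Pow(41, Rational(1, 2)))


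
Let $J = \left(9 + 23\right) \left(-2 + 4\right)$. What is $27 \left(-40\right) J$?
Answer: $-69120$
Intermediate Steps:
$J = 64$ ($J = 32 \cdot 2 = 64$)
$27 \left(-40\right) J = 27 \left(-40\right) 64 = \left(-1080\right) 64 = -69120$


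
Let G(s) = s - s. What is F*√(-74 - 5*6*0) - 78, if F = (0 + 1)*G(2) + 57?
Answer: -78 + 57*I*√74 ≈ -78.0 + 490.33*I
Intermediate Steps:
G(s) = 0
F = 57 (F = (0 + 1)*0 + 57 = 1*0 + 57 = 0 + 57 = 57)
F*√(-74 - 5*6*0) - 78 = 57*√(-74 - 5*6*0) - 78 = 57*√(-74 - 30*0) - 78 = 57*√(-74 + 0) - 78 = 57*√(-74) - 78 = 57*(I*√74) - 78 = 57*I*√74 - 78 = -78 + 57*I*√74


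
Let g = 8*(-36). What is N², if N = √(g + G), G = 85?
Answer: -203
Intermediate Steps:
g = -288
N = I*√203 (N = √(-288 + 85) = √(-203) = I*√203 ≈ 14.248*I)
N² = (I*√203)² = -203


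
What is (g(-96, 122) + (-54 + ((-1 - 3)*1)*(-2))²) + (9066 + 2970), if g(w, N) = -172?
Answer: 13980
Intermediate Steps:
(g(-96, 122) + (-54 + ((-1 - 3)*1)*(-2))²) + (9066 + 2970) = (-172 + (-54 + ((-1 - 3)*1)*(-2))²) + (9066 + 2970) = (-172 + (-54 - 4*1*(-2))²) + 12036 = (-172 + (-54 - 4*(-2))²) + 12036 = (-172 + (-54 + 8)²) + 12036 = (-172 + (-46)²) + 12036 = (-172 + 2116) + 12036 = 1944 + 12036 = 13980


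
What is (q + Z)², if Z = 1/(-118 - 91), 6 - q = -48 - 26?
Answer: 279524961/43681 ≈ 6399.2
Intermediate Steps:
q = 80 (q = 6 - (-48 - 26) = 6 - 1*(-74) = 6 + 74 = 80)
Z = -1/209 (Z = 1/(-209) = -1/209 ≈ -0.0047847)
(q + Z)² = (80 - 1/209)² = (16719/209)² = 279524961/43681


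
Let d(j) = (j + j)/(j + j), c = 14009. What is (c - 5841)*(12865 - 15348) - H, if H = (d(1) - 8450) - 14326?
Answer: -20258369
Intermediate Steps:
d(j) = 1 (d(j) = (2*j)/((2*j)) = (2*j)*(1/(2*j)) = 1)
H = -22775 (H = (1 - 8450) - 14326 = -8449 - 14326 = -22775)
(c - 5841)*(12865 - 15348) - H = (14009 - 5841)*(12865 - 15348) - 1*(-22775) = 8168*(-2483) + 22775 = -20281144 + 22775 = -20258369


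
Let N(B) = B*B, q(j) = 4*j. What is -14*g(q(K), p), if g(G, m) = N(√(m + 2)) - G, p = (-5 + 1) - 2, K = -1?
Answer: 0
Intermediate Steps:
N(B) = B²
p = -6 (p = -4 - 2 = -6)
g(G, m) = 2 + m - G (g(G, m) = (√(m + 2))² - G = (√(2 + m))² - G = (2 + m) - G = 2 + m - G)
-14*g(q(K), p) = -14*(2 - 6 - 4*(-1)) = -14*(2 - 6 - 1*(-4)) = -14*(2 - 6 + 4) = -14*0 = 0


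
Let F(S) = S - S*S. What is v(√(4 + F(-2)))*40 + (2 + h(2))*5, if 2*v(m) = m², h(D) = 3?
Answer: -15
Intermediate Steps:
F(S) = S - S²
v(m) = m²/2
v(√(4 + F(-2)))*40 + (2 + h(2))*5 = ((√(4 - 2*(1 - 1*(-2))))²/2)*40 + (2 + 3)*5 = ((√(4 - 2*(1 + 2)))²/2)*40 + 5*5 = ((√(4 - 2*3))²/2)*40 + 25 = ((√(4 - 6))²/2)*40 + 25 = ((√(-2))²/2)*40 + 25 = ((I*√2)²/2)*40 + 25 = ((½)*(-2))*40 + 25 = -1*40 + 25 = -40 + 25 = -15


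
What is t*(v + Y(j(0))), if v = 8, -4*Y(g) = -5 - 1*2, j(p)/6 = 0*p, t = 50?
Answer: 975/2 ≈ 487.50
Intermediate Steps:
j(p) = 0 (j(p) = 6*(0*p) = 6*0 = 0)
Y(g) = 7/4 (Y(g) = -(-5 - 1*2)/4 = -(-5 - 2)/4 = -¼*(-7) = 7/4)
t*(v + Y(j(0))) = 50*(8 + 7/4) = 50*(39/4) = 975/2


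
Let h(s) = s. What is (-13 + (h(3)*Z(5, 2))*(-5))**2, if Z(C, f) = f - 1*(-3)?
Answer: 7744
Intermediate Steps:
Z(C, f) = 3 + f (Z(C, f) = f + 3 = 3 + f)
(-13 + (h(3)*Z(5, 2))*(-5))**2 = (-13 + (3*(3 + 2))*(-5))**2 = (-13 + (3*5)*(-5))**2 = (-13 + 15*(-5))**2 = (-13 - 75)**2 = (-88)**2 = 7744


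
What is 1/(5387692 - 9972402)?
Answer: -1/4584710 ≈ -2.1812e-7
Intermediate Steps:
1/(5387692 - 9972402) = 1/(-4584710) = -1/4584710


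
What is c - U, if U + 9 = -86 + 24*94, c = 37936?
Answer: 35775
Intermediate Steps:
U = 2161 (U = -9 + (-86 + 24*94) = -9 + (-86 + 2256) = -9 + 2170 = 2161)
c - U = 37936 - 1*2161 = 37936 - 2161 = 35775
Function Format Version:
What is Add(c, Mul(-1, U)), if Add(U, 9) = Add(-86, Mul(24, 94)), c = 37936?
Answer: 35775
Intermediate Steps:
U = 2161 (U = Add(-9, Add(-86, Mul(24, 94))) = Add(-9, Add(-86, 2256)) = Add(-9, 2170) = 2161)
Add(c, Mul(-1, U)) = Add(37936, Mul(-1, 2161)) = Add(37936, -2161) = 35775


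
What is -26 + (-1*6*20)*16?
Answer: -1946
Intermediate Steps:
-26 + (-1*6*20)*16 = -26 - 6*20*16 = -26 - 120*16 = -26 - 1920 = -1946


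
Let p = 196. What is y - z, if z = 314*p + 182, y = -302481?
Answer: -364207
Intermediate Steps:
z = 61726 (z = 314*196 + 182 = 61544 + 182 = 61726)
y - z = -302481 - 1*61726 = -302481 - 61726 = -364207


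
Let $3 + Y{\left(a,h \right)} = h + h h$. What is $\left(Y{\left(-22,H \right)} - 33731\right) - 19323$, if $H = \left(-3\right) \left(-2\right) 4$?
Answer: $-52457$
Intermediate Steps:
$H = 24$ ($H = 6 \cdot 4 = 24$)
$Y{\left(a,h \right)} = -3 + h + h^{2}$ ($Y{\left(a,h \right)} = -3 + \left(h + h h\right) = -3 + \left(h + h^{2}\right) = -3 + h + h^{2}$)
$\left(Y{\left(-22,H \right)} - 33731\right) - 19323 = \left(\left(-3 + 24 + 24^{2}\right) - 33731\right) - 19323 = \left(\left(-3 + 24 + 576\right) - 33731\right) - 19323 = \left(597 - 33731\right) - 19323 = -33134 - 19323 = -52457$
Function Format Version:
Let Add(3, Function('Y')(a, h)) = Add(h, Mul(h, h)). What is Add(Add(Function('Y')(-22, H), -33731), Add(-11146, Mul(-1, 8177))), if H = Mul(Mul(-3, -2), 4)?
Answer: -52457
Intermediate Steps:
H = 24 (H = Mul(6, 4) = 24)
Function('Y')(a, h) = Add(-3, h, Pow(h, 2)) (Function('Y')(a, h) = Add(-3, Add(h, Mul(h, h))) = Add(-3, Add(h, Pow(h, 2))) = Add(-3, h, Pow(h, 2)))
Add(Add(Function('Y')(-22, H), -33731), Add(-11146, Mul(-1, 8177))) = Add(Add(Add(-3, 24, Pow(24, 2)), -33731), Add(-11146, Mul(-1, 8177))) = Add(Add(Add(-3, 24, 576), -33731), Add(-11146, -8177)) = Add(Add(597, -33731), -19323) = Add(-33134, -19323) = -52457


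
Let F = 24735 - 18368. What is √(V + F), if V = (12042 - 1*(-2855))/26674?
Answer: √4530532353870/26674 ≈ 79.797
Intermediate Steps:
V = 14897/26674 (V = (12042 + 2855)*(1/26674) = 14897*(1/26674) = 14897/26674 ≈ 0.55848)
F = 6367
√(V + F) = √(14897/26674 + 6367) = √(169848255/26674) = √4530532353870/26674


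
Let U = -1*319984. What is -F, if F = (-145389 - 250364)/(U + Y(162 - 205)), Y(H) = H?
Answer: -395753/320027 ≈ -1.2366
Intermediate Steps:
U = -319984
F = 395753/320027 (F = (-145389 - 250364)/(-319984 + (162 - 205)) = -395753/(-319984 - 43) = -395753/(-320027) = -395753*(-1/320027) = 395753/320027 ≈ 1.2366)
-F = -1*395753/320027 = -395753/320027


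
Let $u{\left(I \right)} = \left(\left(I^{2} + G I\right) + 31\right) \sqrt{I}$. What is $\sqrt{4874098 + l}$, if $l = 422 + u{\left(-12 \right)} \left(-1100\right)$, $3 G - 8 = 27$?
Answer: $2 \sqrt{1218630 - 19250 i \sqrt{3}} \approx 2208.0 - 30.201 i$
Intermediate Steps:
$G = \frac{35}{3}$ ($G = \frac{8}{3} + \frac{1}{3} \cdot 27 = \frac{8}{3} + 9 = \frac{35}{3} \approx 11.667$)
$u{\left(I \right)} = \sqrt{I} \left(31 + I^{2} + \frac{35 I}{3}\right)$ ($u{\left(I \right)} = \left(\left(I^{2} + \frac{35 I}{3}\right) + 31\right) \sqrt{I} = \left(31 + I^{2} + \frac{35 I}{3}\right) \sqrt{I} = \sqrt{I} \left(31 + I^{2} + \frac{35 I}{3}\right)$)
$l = 422 - 77000 i \sqrt{3}$ ($l = 422 + \sqrt{-12} \left(31 + \left(-12\right)^{2} + \frac{35}{3} \left(-12\right)\right) \left(-1100\right) = 422 + 2 i \sqrt{3} \left(31 + 144 - 140\right) \left(-1100\right) = 422 + 2 i \sqrt{3} \cdot 35 \left(-1100\right) = 422 + 70 i \sqrt{3} \left(-1100\right) = 422 - 77000 i \sqrt{3} \approx 422.0 - 1.3337 \cdot 10^{5} i$)
$\sqrt{4874098 + l} = \sqrt{4874098 + \left(422 - 77000 i \sqrt{3}\right)} = \sqrt{4874520 - 77000 i \sqrt{3}}$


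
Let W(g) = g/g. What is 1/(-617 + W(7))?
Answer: -1/616 ≈ -0.0016234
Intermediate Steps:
W(g) = 1
1/(-617 + W(7)) = 1/(-617 + 1) = 1/(-616) = -1/616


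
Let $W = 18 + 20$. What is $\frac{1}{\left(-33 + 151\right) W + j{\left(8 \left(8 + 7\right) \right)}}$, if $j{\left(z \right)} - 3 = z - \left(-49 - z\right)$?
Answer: $\frac{1}{4776} \approx 0.00020938$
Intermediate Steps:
$W = 38$
$j{\left(z \right)} = 52 + 2 z$ ($j{\left(z \right)} = 3 + \left(z - \left(-49 - z\right)\right) = 3 + \left(z + \left(49 + z\right)\right) = 3 + \left(49 + 2 z\right) = 52 + 2 z$)
$\frac{1}{\left(-33 + 151\right) W + j{\left(8 \left(8 + 7\right) \right)}} = \frac{1}{\left(-33 + 151\right) 38 + \left(52 + 2 \cdot 8 \left(8 + 7\right)\right)} = \frac{1}{118 \cdot 38 + \left(52 + 2 \cdot 8 \cdot 15\right)} = \frac{1}{4484 + \left(52 + 2 \cdot 120\right)} = \frac{1}{4484 + \left(52 + 240\right)} = \frac{1}{4484 + 292} = \frac{1}{4776}$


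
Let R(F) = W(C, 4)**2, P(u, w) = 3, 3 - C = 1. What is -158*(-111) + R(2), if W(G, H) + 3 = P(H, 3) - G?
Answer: 17542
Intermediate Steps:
C = 2 (C = 3 - 1*1 = 3 - 1 = 2)
W(G, H) = -G (W(G, H) = -3 + (3 - G) = -G)
R(F) = 4 (R(F) = (-1*2)**2 = (-2)**2 = 4)
-158*(-111) + R(2) = -158*(-111) + 4 = 17538 + 4 = 17542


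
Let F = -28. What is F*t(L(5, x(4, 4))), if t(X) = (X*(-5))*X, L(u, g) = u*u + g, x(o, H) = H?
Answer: 117740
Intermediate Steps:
L(u, g) = g + u² (L(u, g) = u² + g = g + u²)
t(X) = -5*X² (t(X) = (-5*X)*X = -5*X²)
F*t(L(5, x(4, 4))) = -(-140)*(4 + 5²)² = -(-140)*(4 + 25)² = -(-140)*29² = -(-140)*841 = -28*(-4205) = 117740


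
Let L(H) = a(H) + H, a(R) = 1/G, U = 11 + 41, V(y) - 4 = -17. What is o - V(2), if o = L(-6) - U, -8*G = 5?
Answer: -233/5 ≈ -46.600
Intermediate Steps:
G = -5/8 (G = -1/8*5 = -5/8 ≈ -0.62500)
V(y) = -13 (V(y) = 4 - 17 = -13)
U = 52
a(R) = -8/5 (a(R) = 1/(-5/8) = -8/5)
L(H) = -8/5 + H
o = -298/5 (o = (-8/5 - 6) - 1*52 = -38/5 - 52 = -298/5 ≈ -59.600)
o - V(2) = -298/5 - 1*(-13) = -298/5 + 13 = -233/5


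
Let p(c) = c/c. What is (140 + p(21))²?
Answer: 19881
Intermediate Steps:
p(c) = 1
(140 + p(21))² = (140 + 1)² = 141² = 19881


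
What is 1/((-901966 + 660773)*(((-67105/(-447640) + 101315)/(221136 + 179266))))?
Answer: -35847190256/2187751415330013 ≈ -1.6385e-5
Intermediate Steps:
1/((-901966 + 660773)*(((-67105/(-447640) + 101315)/(221136 + 179266)))) = 1/((-241193)*(((-67105*(-1/447640) + 101315)/400402))) = -400402/(13421/89528 + 101315)/241193 = -1/(241193*((9070542741/89528)*(1/400402))) = -1/(241193*9070542741/35847190256) = -1/241193*35847190256/9070542741 = -35847190256/2187751415330013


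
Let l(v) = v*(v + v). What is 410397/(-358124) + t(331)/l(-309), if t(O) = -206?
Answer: -29292011/25536996 ≈ -1.1470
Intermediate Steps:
l(v) = 2*v² (l(v) = v*(2*v) = 2*v²)
410397/(-358124) + t(331)/l(-309) = 410397/(-358124) - 206/(2*(-309)²) = 410397*(-1/358124) - 206/(2*95481) = -31569/27548 - 206/190962 = -31569/27548 - 206*1/190962 = -31569/27548 - 1/927 = -29292011/25536996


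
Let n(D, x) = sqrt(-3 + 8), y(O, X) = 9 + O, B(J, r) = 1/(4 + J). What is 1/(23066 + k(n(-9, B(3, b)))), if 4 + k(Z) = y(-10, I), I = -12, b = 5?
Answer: 1/23061 ≈ 4.3363e-5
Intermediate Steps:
n(D, x) = sqrt(5)
k(Z) = -5 (k(Z) = -4 + (9 - 10) = -4 - 1 = -5)
1/(23066 + k(n(-9, B(3, b)))) = 1/(23066 - 5) = 1/23061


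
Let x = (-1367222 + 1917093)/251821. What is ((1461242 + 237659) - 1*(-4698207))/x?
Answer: 1610926133668/549871 ≈ 2.9296e+6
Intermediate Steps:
x = 549871/251821 (x = 549871*(1/251821) = 549871/251821 ≈ 2.1836)
((1461242 + 237659) - 1*(-4698207))/x = ((1461242 + 237659) - 1*(-4698207))/(549871/251821) = (1698901 + 4698207)*(251821/549871) = 6397108*(251821/549871) = 1610926133668/549871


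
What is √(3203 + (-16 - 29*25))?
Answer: √2462 ≈ 49.619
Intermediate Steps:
√(3203 + (-16 - 29*25)) = √(3203 + (-16 - 725)) = √(3203 - 741) = √2462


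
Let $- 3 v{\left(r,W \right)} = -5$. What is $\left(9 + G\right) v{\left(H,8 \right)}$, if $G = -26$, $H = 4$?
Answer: $- \frac{85}{3} \approx -28.333$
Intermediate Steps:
$v{\left(r,W \right)} = \frac{5}{3}$ ($v{\left(r,W \right)} = \left(- \frac{1}{3}\right) \left(-5\right) = \frac{5}{3}$)
$\left(9 + G\right) v{\left(H,8 \right)} = \left(9 - 26\right) \frac{5}{3} = \left(-17\right) \frac{5}{3} = - \frac{85}{3}$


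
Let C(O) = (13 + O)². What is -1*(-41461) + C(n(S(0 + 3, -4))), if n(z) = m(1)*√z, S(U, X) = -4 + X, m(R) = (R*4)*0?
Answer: 41630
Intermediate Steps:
m(R) = 0 (m(R) = (4*R)*0 = 0)
n(z) = 0 (n(z) = 0*√z = 0)
-1*(-41461) + C(n(S(0 + 3, -4))) = -1*(-41461) + (13 + 0)² = 41461 + 13² = 41461 + 169 = 41630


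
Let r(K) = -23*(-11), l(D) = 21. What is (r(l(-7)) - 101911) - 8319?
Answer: -109977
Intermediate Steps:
r(K) = 253
(r(l(-7)) - 101911) - 8319 = (253 - 101911) - 8319 = -101658 - 8319 = -109977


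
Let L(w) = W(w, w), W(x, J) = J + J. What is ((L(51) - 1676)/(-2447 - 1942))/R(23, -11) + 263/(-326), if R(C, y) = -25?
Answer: -29370799/35770350 ≈ -0.82109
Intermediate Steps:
W(x, J) = 2*J
L(w) = 2*w
((L(51) - 1676)/(-2447 - 1942))/R(23, -11) + 263/(-326) = ((2*51 - 1676)/(-2447 - 1942))/(-25) + 263/(-326) = ((102 - 1676)/(-4389))*(-1/25) + 263*(-1/326) = -1574*(-1/4389)*(-1/25) - 263/326 = (1574/4389)*(-1/25) - 263/326 = -1574/109725 - 263/326 = -29370799/35770350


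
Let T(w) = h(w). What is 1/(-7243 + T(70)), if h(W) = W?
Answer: -1/7173 ≈ -0.00013941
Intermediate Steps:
T(w) = w
1/(-7243 + T(70)) = 1/(-7243 + 70) = 1/(-7173) = -1/7173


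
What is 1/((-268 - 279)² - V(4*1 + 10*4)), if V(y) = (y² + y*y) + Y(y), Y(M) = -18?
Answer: 1/295355 ≈ 3.3858e-6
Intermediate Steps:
V(y) = -18 + 2*y² (V(y) = (y² + y*y) - 18 = (y² + y²) - 18 = 2*y² - 18 = -18 + 2*y²)
1/((-268 - 279)² - V(4*1 + 10*4)) = 1/((-268 - 279)² - (-18 + 2*(4*1 + 10*4)²)) = 1/((-547)² - (-18 + 2*(4 + 40)²)) = 1/(299209 - (-18 + 2*44²)) = 1/(299209 - (-18 + 2*1936)) = 1/(299209 - (-18 + 3872)) = 1/(299209 - 1*3854) = 1/(299209 - 3854) = 1/295355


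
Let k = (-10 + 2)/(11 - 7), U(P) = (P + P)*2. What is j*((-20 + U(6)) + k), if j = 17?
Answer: 34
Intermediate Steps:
U(P) = 4*P (U(P) = (2*P)*2 = 4*P)
k = -2 (k = -8/4 = -8*¼ = -2)
j*((-20 + U(6)) + k) = 17*((-20 + 4*6) - 2) = 17*((-20 + 24) - 2) = 17*(4 - 2) = 17*2 = 34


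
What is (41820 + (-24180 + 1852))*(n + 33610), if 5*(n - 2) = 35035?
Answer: 791745548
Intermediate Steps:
n = 7009 (n = 2 + (⅕)*35035 = 2 + 7007 = 7009)
(41820 + (-24180 + 1852))*(n + 33610) = (41820 + (-24180 + 1852))*(7009 + 33610) = (41820 - 22328)*40619 = 19492*40619 = 791745548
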